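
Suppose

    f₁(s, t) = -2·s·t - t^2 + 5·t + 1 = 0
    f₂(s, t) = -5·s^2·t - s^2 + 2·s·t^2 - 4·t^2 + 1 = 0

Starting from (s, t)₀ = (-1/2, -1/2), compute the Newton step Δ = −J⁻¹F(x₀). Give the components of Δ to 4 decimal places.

(0.8663, 0.1977)

At (-1/2, -1/2): F = (-2.2500, 0.1250).
Jacobian J = [[-2·t, -2·s - 2·t + 5], [-10·s·t - 2·s + 2·t^2, -5·s^2 + 4·s·t - 8·t]].
At the point, J = [[1.0000, 7.0000], [-1.0000, 3.7500]] (det J = 10.7500).
Solving J·Δ = −F gives Δ = (0.8663, 0.1977).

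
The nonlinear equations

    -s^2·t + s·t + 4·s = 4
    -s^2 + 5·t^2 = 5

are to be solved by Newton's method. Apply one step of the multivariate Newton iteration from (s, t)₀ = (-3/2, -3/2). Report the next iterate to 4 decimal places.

At (-3/2, -3/2): F = (-4.3750, 4.0000).
Jacobian J = [[-2·s·t + t + 4, -s^2 + s], [-2·s, 10·t]].
At the point, J = [[-2.0000, -3.7500], [3.0000, -15.0000]] (det J = 41.2500).
Solving J·Δ = −F gives Δ = (-1.9545, -0.1242).
Then the next iterate is (s, t)₁ = (-3.4545, -1.6242).

(-3.4545, -1.6242)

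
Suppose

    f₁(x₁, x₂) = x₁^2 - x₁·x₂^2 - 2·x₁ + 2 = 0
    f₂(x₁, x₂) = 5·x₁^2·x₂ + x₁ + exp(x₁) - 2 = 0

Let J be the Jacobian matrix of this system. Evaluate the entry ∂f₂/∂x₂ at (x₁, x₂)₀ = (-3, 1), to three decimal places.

45.000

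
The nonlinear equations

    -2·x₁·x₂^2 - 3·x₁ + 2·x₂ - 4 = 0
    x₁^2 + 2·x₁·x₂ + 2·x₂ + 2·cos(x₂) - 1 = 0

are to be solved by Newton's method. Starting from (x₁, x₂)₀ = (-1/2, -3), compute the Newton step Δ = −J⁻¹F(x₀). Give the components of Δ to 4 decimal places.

At (-1/2, -3): F = (0.5000, -5.729985).
Jacobian J = [[-2·x₂^2 - 3, -4·x₁·x₂ + 2], [2·x₁ + 2·x₂, 2·x₁ - 2·sin(x₂) + 2]].
At the point, J = [[-21.0000, -4.0000], [-7.0000, 1.282240]] (det J = -54.927040).
Solving J·Δ = −F gives Δ = (-0.4056, 2.2544).

(-0.4056, 2.2544)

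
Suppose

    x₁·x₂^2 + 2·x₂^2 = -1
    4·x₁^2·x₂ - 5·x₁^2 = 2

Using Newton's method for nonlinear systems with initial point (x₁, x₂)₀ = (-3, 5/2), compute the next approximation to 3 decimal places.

At (-3, 5/2): F = (-5.250, 43.000).
Jacobian J = [[x₂^2, 2·x₁·x₂ + 4·x₂], [8·x₁·x₂ - 10·x₁, 4·x₁^2]].
At the point, J = [[6.250, -5.000], [-30.000, 36.000]] (det J = 75.000).
Solving J·Δ = −F gives Δ = (-0.347, -1.483).
Then the next iterate is (x₁, x₂)₁ = (-3.347, 1.017).

(-3.347, 1.017)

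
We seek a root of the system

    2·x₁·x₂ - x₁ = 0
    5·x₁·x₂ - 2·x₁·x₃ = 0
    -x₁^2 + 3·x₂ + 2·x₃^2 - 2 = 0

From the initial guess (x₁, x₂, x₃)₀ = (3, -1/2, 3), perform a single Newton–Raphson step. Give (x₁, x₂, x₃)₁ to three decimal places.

(1.958, 0.153, 1.858)

At (3, -1/2, 3): F = (-6.000, -25.500, 5.500).
Jacobian J = [[2·x₂ - 1, 2·x₁, 0], [5·x₂ - 2·x₃, 5·x₁, -2·x₁], [-2·x₁, 3, 4·x₃]].
At the point, J = [[-2.000, 6.000, 0.000], [-8.500, 15.000, -6.000], [-6.000, 3.000, 12.000]] (det J = 432.000).
Solving J·Δ = −F gives Δ = (-1.042, 0.653, -1.142).
Then the next iterate is (x₁, x₂, x₃)₁ = (1.958, 0.153, 1.858).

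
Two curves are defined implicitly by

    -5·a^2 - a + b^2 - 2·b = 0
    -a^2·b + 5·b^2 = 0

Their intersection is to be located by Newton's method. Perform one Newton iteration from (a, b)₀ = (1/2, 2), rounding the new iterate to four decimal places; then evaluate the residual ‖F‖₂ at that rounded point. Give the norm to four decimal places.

4.5716

At (1/2, 2): F = (-1.7500, 19.5000).
Jacobian J = [[-10·a - 1, 2·b - 2], [-2·a·b, -a^2 + 10·b]].
At the point, J = [[-6.0000, 2.0000], [-2.0000, 19.7500]] (det J = -114.5000).
Solving J·Δ = −F gives Δ = (-0.6425, -1.0524).
Then the next iterate is (a, b)₁ = (-0.1425, 0.9476).
Re-evaluating at (-0.1425, 0.9476): F = (-0.956285, 4.470487), so ‖F‖₂ = 4.5716.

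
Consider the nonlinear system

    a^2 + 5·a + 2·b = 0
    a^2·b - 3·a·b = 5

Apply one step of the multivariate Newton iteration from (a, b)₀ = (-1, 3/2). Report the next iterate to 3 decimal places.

(-0.778, 1.667)

At (-1, 3/2): F = (-1.000, 1.000).
Jacobian J = [[2·a + 5, 2], [2·a·b - 3·b, a^2 - 3·a]].
At the point, J = [[3.000, 2.000], [-7.500, 4.000]] (det J = 27.000).
Solving J·Δ = −F gives Δ = (0.222, 0.167).
Then the next iterate is (a, b)₁ = (-0.778, 1.667).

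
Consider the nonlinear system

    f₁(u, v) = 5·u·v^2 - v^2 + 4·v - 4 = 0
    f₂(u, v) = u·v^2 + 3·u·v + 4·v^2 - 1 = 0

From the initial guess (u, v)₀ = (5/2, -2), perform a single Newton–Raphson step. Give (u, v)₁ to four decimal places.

(2.0396, -1.4097)

At (5/2, -2): F = (34.0000, 10.0000).
Jacobian J = [[5·v^2, 10·u·v - 2·v + 4], [v^2 + 3·v, 2·u·v + 3·u + 8·v]].
At the point, J = [[20.0000, -42.0000], [-2.0000, -18.5000]] (det J = -454.0000).
Solving J·Δ = −F gives Δ = (-0.4604, 0.5903).
Then the next iterate is (u, v)₁ = (2.0396, -1.4097).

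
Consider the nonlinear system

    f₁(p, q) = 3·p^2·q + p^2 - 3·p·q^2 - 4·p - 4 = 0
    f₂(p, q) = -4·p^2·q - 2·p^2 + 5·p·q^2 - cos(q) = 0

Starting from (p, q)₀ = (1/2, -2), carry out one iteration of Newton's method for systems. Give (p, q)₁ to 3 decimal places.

At (1/2, -2): F = (-13.250, 11.91615).
Jacobian J = [[6·p·q + 2·p - 3·q^2 - 4, 3·p^2 - 6·p·q], [-8·p·q - 4·p + 5·q^2, -4·p^2 + 10·p·q + sin(q)]].
At the point, J = [[-21.000, 6.750], [26.000, -11.90930]] (det J = 74.59525).
Solving J·Δ = −F gives Δ = (-1.037, -1.264).
Then the next iterate is (p, q)₁ = (-0.537, -3.264).

(-0.537, -3.264)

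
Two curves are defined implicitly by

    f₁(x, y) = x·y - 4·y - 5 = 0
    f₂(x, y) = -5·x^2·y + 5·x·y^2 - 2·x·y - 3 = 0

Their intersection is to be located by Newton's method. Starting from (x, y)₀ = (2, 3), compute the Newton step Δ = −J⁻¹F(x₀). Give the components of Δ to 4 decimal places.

(5.5455, 2.8182)

At (2, 3): F = (-11.0000, 15.0000).
Jacobian J = [[y, x - 4], [-10·x·y + 5·y^2 - 2·y, -5·x^2 + 10·x·y - 2·x]].
At the point, J = [[3.0000, -2.0000], [-21.0000, 36.0000]] (det J = 66.0000).
Solving J·Δ = −F gives Δ = (5.5455, 2.8182).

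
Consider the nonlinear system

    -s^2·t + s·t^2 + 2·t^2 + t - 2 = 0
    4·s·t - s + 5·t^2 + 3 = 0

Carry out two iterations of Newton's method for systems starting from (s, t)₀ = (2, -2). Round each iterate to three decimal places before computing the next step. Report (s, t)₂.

(1.362, -0.827)

At (2, -2): F = (20.000, 5.000).
Jacobian J = [[-2·s·t + t^2, -s^2 + 2·s·t + 4·t + 1], [4·t - 1, 4·s + 10·t]].
At the point, J = [[12.000, -19.000], [-9.000, -12.000]] (det J = -315.000).
Solving J·Δ = −F gives Δ = (-0.460, 0.762).
Then the next iterate is (s, t)₁ = (1.540, -1.238).
Round to (1.540, -1.238) and repeat: F = (5.12360, 1.49714), J = [[5.34568, -10.13664], [-5.952, -6.220]].
Δ = (-0.178, 0.411), so (s, t)₂ = (1.362, -0.827).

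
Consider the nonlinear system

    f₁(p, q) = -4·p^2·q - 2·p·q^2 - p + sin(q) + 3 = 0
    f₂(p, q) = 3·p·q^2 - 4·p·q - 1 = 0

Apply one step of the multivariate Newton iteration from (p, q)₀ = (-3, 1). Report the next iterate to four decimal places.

(-1.7564, 1.1261)

At (-3, 1): F = (-23.158529, 2.0000).
Jacobian J = [[-8·p·q - 2·q^2 - 1, -4·p^2 - 4·p·q + cos(q)], [3·q^2 - 4·q, 6·p·q - 4·p]].
At the point, J = [[21.0000, -23.459698], [-1.0000, -6.0000]] (det J = -149.459698).
Solving J·Δ = −F gives Δ = (1.2436, 0.1261).
Then the next iterate is (p, q)₁ = (-1.7564, 1.1261).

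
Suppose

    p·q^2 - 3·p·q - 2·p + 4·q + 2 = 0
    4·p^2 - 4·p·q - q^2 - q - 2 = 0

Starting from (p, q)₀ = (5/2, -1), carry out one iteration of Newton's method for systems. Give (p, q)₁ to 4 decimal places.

(1.1371, -0.9677)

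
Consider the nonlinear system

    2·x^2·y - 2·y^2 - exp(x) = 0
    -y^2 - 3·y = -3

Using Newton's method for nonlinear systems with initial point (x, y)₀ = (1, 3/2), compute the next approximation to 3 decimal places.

(1.524, 0.875)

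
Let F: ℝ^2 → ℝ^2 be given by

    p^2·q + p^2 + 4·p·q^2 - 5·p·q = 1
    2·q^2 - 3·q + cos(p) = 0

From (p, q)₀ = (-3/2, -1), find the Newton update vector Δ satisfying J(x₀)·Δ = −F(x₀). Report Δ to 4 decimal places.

At (-3/2, -1): F = (-14.5000, 5.070737).
Jacobian J = [[2·p·q + 2·p + 4·q^2 - 5·q, p^2 + 8·p·q - 5·p], [-sin(p), 4·q - 3]].
At the point, J = [[9.0000, 21.7500], [0.997495, -7.0000]] (det J = -84.695516).
Solving J·Δ = −F gives Δ = (-0.1038, 0.7096).

(-0.1038, 0.7096)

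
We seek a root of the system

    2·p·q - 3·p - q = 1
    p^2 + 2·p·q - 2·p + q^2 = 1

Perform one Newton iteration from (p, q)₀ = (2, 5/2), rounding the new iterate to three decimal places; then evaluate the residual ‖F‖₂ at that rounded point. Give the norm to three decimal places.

At (2, 5/2): F = (0.500, 15.250).
Jacobian J = [[2·q - 3, 2·p - 1], [2·p + 2·q - 2, 2·p + 2·q]].
At the point, J = [[2.000, 3.000], [7.000, 9.000]] (det J = -3.000).
Solving J·Δ = −F gives Δ = (-13.750, 9.000).
Then the next iterate is (p, q)₁ = (-11.750, 11.500).
Re-evaluating at (-11.750, 11.500): F = (-247.500, 22.56250), so ‖F‖₂ = 248.526.

248.526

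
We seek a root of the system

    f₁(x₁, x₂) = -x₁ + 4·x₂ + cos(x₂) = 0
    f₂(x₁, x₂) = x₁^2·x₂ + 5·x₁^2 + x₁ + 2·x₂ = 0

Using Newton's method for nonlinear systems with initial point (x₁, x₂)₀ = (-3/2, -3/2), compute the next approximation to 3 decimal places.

At (-3/2, -3/2): F = (-4.42926, 3.375).
Jacobian J = [[-1, -sin(x₂) + 4], [2·x₁·x₂ + 10·x₁ + 1, x₁^2 + 2]].
At the point, J = [[-1.000, 4.99749], [-9.500, 4.250]] (det J = 43.22620).
Solving J·Δ = −F gives Δ = (0.826, 1.052).
Then the next iterate is (x₁, x₂)₁ = (-0.674, -0.448).

(-0.674, -0.448)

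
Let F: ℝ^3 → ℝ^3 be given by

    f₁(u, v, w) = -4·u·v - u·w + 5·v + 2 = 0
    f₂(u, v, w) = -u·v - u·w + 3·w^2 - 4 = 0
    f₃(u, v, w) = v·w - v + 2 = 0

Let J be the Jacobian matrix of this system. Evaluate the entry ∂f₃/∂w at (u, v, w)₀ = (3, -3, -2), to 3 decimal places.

-3.000

∂f₃/∂w = v.
At (3, -3, -2) this is -3.000.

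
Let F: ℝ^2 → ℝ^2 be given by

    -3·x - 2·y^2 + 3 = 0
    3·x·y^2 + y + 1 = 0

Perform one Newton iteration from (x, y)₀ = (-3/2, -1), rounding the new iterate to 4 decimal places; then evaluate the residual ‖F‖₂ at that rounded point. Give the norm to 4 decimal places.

0.7486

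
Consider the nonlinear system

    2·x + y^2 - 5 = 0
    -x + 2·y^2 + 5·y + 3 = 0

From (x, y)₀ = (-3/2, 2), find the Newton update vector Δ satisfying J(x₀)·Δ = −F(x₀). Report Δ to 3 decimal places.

(4.733, -1.367)

At (-3/2, 2): F = (-4.000, 22.500).
Jacobian J = [[2, 2·y], [-1, 4·y + 5]].
At the point, J = [[2.000, 4.000], [-1.000, 13.000]] (det J = 30.000).
Solving J·Δ = −F gives Δ = (4.733, -1.367).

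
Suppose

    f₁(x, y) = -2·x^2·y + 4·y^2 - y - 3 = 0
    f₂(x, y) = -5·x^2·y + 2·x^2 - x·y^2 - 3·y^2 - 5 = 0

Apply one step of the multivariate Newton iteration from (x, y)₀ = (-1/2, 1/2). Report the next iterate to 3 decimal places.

(5.143, -0.657)

At (-1/2, 1/2): F = (-2.750, -5.750).
Jacobian J = [[-4·x·y, -2·x^2 + 8·y - 1], [-10·x·y + 4·x - y^2, -5·x^2 - 2·x·y - 6·y]].
At the point, J = [[1.000, 2.500], [0.250, -3.750]] (det J = -4.375).
Solving J·Δ = −F gives Δ = (5.643, -1.157).
Then the next iterate is (x, y)₁ = (5.143, -0.657).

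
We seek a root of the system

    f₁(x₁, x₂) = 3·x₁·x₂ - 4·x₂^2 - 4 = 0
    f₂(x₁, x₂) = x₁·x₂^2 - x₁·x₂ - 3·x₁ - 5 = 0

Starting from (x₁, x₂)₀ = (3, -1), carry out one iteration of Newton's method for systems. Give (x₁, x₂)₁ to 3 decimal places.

At (3, -1): F = (-17.000, -8.000).
Jacobian J = [[3·x₂, 3·x₁ - 8·x₂], [x₂^2 - x₂ - 3, 2·x₁·x₂ - x₁]].
At the point, J = [[-3.000, 17.000], [-1.000, -9.000]] (det J = 44.000).
Solving J·Δ = −F gives Δ = (-6.568, -0.159).
Then the next iterate is (x₁, x₂)₁ = (-3.568, -1.159).

(-3.568, -1.159)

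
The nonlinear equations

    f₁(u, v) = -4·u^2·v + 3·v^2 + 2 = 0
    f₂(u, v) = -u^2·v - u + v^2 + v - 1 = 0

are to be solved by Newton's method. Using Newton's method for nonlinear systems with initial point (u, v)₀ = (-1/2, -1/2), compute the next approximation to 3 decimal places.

(-1.102, 0.614)

At (-1/2, -1/2): F = (3.250, -0.625).
Jacobian J = [[-8·u·v, -4·u^2 + 6·v], [-2·u·v - 1, -u^2 + 2·v + 1]].
At the point, J = [[-2.000, -4.000], [-1.500, -0.250]] (det J = -5.500).
Solving J·Δ = −F gives Δ = (-0.602, 1.114).
Then the next iterate is (u, v)₁ = (-1.102, 0.614).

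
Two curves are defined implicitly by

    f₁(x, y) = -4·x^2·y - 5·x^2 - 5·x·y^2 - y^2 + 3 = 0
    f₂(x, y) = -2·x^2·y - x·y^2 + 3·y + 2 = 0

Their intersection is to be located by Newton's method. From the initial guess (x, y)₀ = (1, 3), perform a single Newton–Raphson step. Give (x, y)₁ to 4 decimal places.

(1.4045, 0.5011)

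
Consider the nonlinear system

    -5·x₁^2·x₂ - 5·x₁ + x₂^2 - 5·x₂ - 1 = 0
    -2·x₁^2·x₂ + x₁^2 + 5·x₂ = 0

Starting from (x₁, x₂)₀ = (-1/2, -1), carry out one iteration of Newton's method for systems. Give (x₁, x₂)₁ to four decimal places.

(-0.4382, -0.0143)

At (-1/2, -1): F = (8.7500, -4.2500).
Jacobian J = [[-10·x₁·x₂ - 5, -5·x₁^2 + 2·x₂ - 5], [-4·x₁·x₂ + 2·x₁, -2·x₁^2 + 5]].
At the point, J = [[-10.0000, -8.2500], [-3.0000, 4.5000]] (det J = -69.7500).
Solving J·Δ = −F gives Δ = (0.0618, 0.9857).
Then the next iterate is (x₁, x₂)₁ = (-0.4382, -0.0143).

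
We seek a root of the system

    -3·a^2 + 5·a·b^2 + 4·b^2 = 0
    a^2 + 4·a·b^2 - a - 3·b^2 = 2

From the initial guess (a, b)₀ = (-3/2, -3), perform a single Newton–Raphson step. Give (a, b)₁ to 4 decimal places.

At (-3/2, -3): F = (-38.2500, -79.2500).
Jacobian J = [[-6·a + 5·b^2, 10·a·b + 8·b], [2·a + 4·b^2 - 1, 8·a·b - 6·b]].
At the point, J = [[54.0000, 21.0000], [32.0000, 54.0000]] (det J = 2244.0000).
Solving J·Δ = −F gives Δ = (0.1788, 1.3616).
Then the next iterate is (a, b)₁ = (-1.3212, -1.6384).

(-1.3212, -1.6384)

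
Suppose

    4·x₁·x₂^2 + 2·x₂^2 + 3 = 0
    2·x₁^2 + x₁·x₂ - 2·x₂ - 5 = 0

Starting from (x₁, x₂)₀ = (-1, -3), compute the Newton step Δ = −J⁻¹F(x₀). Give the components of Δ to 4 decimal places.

At (-1, -3): F = (-15.0000, 6.0000).
Jacobian J = [[4·x₂^2, 8·x₁·x₂ + 4·x₂], [4·x₁ + x₂, x₁ - 2]].
At the point, J = [[36.0000, 12.0000], [-7.0000, -3.0000]] (det J = -24.0000).
Solving J·Δ = −F gives Δ = (-1.1250, 4.6250).

(-1.1250, 4.6250)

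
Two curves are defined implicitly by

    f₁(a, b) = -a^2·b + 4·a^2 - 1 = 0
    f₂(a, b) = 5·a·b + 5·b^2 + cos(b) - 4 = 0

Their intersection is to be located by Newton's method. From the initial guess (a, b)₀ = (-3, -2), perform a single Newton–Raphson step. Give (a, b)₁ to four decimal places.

At (-3, -2): F = (53.0000, 45.583853).
Jacobian J = [[-2·a·b + 8·a, -a^2], [5·b, 5·a + 10·b - sin(b)]].
At the point, J = [[-36.0000, -9.0000], [-10.0000, -34.090703]] (det J = 1137.265293).
Solving J·Δ = −F gives Δ = (1.2280, 0.9769).
Then the next iterate is (a, b)₁ = (-1.7720, -1.0231).

(-1.7720, -1.0231)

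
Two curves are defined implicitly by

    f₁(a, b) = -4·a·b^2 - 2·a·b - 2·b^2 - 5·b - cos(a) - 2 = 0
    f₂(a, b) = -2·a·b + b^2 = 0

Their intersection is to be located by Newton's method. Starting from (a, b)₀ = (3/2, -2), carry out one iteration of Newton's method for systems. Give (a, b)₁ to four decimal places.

At (3/2, -2): F = (-18.070737, 10.0000).
Jacobian J = [[-4·b^2 - 2·b + sin(a), -8·a·b - 2·a - 4·b - 5], [-2·b, -2·a + 2·b]].
At the point, J = [[-11.002505, 24.0000], [4.0000, -7.0000]] (det J = -18.982465).
Solving J·Δ = −F gives Δ = (-5.9795, -1.9883).
Then the next iterate is (a, b)₁ = (-4.4795, -3.9883).

(-4.4795, -3.9883)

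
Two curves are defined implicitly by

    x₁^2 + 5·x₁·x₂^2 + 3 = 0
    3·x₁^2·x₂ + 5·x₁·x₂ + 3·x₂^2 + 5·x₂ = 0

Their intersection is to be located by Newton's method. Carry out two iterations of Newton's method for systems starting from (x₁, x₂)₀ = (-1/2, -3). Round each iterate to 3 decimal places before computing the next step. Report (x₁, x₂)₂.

(-0.442, -1.331)

At (-1/2, -3): F = (-19.250, 17.250).
Jacobian J = [[2·x₁ + 5·x₂^2, 10·x₁·x₂], [6·x₁·x₂ + 5·x₂, 3·x₁^2 + 5·x₁ + 6·x₂ + 5]].
At the point, J = [[44.000, 15.000], [-6.000, -14.750]] (det J = -559.000).
Solving J·Δ = −F gives Δ = (0.045, 1.151).
Then the next iterate is (x₁, x₂)₁ = (-0.455, -1.849).
Round to (-0.455, -1.849) and repeat: F = (-4.57075, 4.06951), J = [[16.18400, 8.41295], [-4.19723, -7.74792]].
Δ = (0.013, 0.518), so (x₁, x₂)₂ = (-0.442, -1.331).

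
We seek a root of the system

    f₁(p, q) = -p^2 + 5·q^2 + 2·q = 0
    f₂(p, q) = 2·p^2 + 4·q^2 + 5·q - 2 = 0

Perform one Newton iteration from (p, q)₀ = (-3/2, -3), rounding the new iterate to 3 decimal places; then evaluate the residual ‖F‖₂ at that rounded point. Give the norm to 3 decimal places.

At (-3/2, -3): F = (36.750, 23.500).
Jacobian J = [[-2·p, 10·q + 2], [4·p, 8·q + 5]].
At the point, J = [[3.000, -28.000], [-6.000, -19.000]] (det J = -225.000).
Solving J·Δ = −F gives Δ = (-0.179, 1.293).
Then the next iterate is (p, q)₁ = (-1.679, -1.707).
Re-evaluating at (-1.679, -1.707): F = (8.33620, 6.75848), so ‖F‖₂ = 10.732.

10.732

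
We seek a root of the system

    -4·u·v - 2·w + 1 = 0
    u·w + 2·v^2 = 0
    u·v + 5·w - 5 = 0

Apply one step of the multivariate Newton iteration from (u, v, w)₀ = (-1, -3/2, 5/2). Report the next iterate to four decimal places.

At (-1, -3/2, 5/2): F = (-10.0000, 2.0000, 9.0000).
Jacobian J = [[-4·v, -4·u, -2], [w, 4·v, u], [v, u, 5]].
At the point, J = [[6.0000, 4.0000, -2.0000], [2.5000, -6.0000, -1.0000], [-1.5000, -1.0000, 5.0000]] (det J = -207.0000).
Solving J·Δ = −F gives Δ = (0.6280, 0.8357, -1.4444).
Then the next iterate is (u, v, w)₁ = (-0.3720, -0.6643, 1.0556).

(-0.3720, -0.6643, 1.0556)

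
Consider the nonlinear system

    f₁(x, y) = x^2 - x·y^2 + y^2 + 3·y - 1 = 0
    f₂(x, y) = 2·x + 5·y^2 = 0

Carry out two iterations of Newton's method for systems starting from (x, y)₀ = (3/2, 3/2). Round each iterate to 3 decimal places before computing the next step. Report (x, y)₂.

(-1.946, 0.957)

At (3/2, 3/2): F = (4.625, 14.250).
Jacobian J = [[2·x - y^2, -2·x·y + 2·y + 3], [2, 10·y]].
At the point, J = [[0.750, 1.500], [2.000, 15.000]] (det J = 8.250).
Solving J·Δ = −F gives Δ = (-5.818, -0.174).
Then the next iterate is (x, y)₁ = (-4.318, 1.326).
Round to (-4.318, 1.326) and repeat: F = (30.97364, 0.15538), J = [[-10.39428, 17.10334], [2.000, 13.260]].
Δ = (2.372, -0.369), so (x, y)₂ = (-1.946, 0.957).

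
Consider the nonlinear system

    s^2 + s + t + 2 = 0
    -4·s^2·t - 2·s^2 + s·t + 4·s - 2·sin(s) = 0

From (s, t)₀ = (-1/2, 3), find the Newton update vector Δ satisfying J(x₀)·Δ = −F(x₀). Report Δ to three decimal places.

At (-1/2, 3): F = (4.750, -6.04115).
Jacobian J = [[2·s + 1, 1], [-8·s·t - 4·s + t - 2·cos(s) + 4, -4·s^2 + s]].
At the point, J = [[0.000, 1.000], [19.24483, -1.500]] (det J = -19.24483).
Solving J·Δ = −F gives Δ = (-0.056, -4.750).

(-0.056, -4.750)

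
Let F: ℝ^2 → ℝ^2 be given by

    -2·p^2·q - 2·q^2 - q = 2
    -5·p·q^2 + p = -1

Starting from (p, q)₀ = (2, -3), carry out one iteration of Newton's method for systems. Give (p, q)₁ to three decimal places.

(1.567, -1.868)

At (2, -3): F = (7.000, -87.000).
Jacobian J = [[-4·p·q, -2·p^2 - 4·q - 1], [-5·q^2 + 1, -10·p·q]].
At the point, J = [[24.000, 3.000], [-44.000, 60.000]] (det J = 1572.000).
Solving J·Δ = −F gives Δ = (-0.433, 1.132).
Then the next iterate is (p, q)₁ = (1.567, -1.868).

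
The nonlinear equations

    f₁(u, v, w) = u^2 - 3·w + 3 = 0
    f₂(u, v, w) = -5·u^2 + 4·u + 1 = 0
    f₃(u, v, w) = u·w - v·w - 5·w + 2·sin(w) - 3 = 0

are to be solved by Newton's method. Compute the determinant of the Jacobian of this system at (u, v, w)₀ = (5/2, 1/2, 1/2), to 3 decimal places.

J = [[2·u, 0, -3], [-10·u + 4, 0, 0], [w, -w, u - v + 2·cos(w) - 5]].
At the point, J = [[5.000, 0.000, -3.000], [-21.000, 0.000, 0.000], [0.500, -0.500, -1.24483]].
det J = -31.500.

-31.500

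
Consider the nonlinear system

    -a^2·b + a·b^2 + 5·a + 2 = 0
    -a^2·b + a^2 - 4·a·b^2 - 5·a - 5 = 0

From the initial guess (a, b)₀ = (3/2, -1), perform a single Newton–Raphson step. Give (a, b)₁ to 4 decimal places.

At (3/2, -1): F = (13.2500, -14.0000).
Jacobian J = [[-2·a·b + b^2 + 5, -a^2 + 2·a·b], [-2·a·b + 2·a - 4·b^2 - 5, -a^2 - 8·a·b]].
At the point, J = [[9.0000, -5.2500], [-3.0000, 9.7500]] (det J = 72.0000).
Solving J·Δ = −F gives Δ = (-0.7734, 1.1979).
Then the next iterate is (a, b)₁ = (0.7266, 0.1979).

(0.7266, 0.1979)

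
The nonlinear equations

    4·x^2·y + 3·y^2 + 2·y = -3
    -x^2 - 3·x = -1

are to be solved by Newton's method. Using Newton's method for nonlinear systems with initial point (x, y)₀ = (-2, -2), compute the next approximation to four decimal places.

At (-2, -2): F = (-21.0000, 3.0000).
Jacobian J = [[8·x·y, 4·x^2 + 6·y + 2], [-2·x - 3, 0]].
At the point, J = [[32.0000, 6.0000], [1.0000, 0.0000]] (det J = -6.0000).
Solving J·Δ = −F gives Δ = (-3.0000, 19.5000).
Then the next iterate is (x, y)₁ = (-5.0000, 17.5000).

(-5.0000, 17.5000)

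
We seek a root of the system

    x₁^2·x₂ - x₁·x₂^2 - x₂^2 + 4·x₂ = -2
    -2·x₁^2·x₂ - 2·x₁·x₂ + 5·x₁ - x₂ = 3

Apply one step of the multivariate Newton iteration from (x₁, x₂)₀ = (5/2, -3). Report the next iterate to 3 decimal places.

(1.405, -1.913)

At (5/2, -3): F = (-60.250, 65.000).
Jacobian J = [[2·x₁·x₂ - x₂^2, x₁^2 - 2·x₁·x₂ - 2·x₂ + 4], [-4·x₁·x₂ - 2·x₂ + 5, -2·x₁^2 - 2·x₁ - 1]].
At the point, J = [[-24.000, 31.250], [41.000, -18.500]] (det J = -837.250).
Solving J·Δ = −F gives Δ = (-1.095, 1.087).
Then the next iterate is (x₁, x₂)₁ = (1.405, -1.913).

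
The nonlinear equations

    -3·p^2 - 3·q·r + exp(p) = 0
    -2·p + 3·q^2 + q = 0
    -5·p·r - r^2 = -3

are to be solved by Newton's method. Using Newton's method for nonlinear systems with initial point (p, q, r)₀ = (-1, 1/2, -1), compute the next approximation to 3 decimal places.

(-0.529, -0.077, -0.908)

At (-1, 1/2, -1): F = (-1.13212, 3.250, -3.000).
Jacobian J = [[-6·p + exp(p), -3·r, -3·q], [-2, 6·q + 1, 0], [-5·r, 0, -5·p - 2·r]].
At the point, J = [[6.36788, 3.000, -1.500], [-2.000, 4.000, 0.000], [5.000, 0.000, 7.000]] (det J = 250.30062).
Solving J·Δ = −F gives Δ = (0.471, -0.577, 0.092).
Then the next iterate is (p, q, r)₁ = (-0.529, -0.077, -0.908).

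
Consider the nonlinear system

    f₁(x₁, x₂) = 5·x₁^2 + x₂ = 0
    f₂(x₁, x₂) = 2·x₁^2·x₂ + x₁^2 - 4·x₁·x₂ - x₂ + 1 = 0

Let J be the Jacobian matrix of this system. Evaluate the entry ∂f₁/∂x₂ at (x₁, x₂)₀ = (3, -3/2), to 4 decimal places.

∂f₁/∂x₂ = 1.
At (3, -3/2) this is 1.0000.

1.0000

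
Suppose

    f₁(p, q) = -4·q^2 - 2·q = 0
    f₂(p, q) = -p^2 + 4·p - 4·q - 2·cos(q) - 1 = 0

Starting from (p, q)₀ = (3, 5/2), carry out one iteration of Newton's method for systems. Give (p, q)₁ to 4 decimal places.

At (3, 5/2): F = (-30.0000, -6.397713).
Jacobian J = [[0, -8·q - 2], [-2·p + 4, 2·sin(q) - 4]].
At the point, J = [[0.0000, -22.0000], [-2.0000, -2.803056]] (det J = -44.0000).
Solving J·Δ = −F gives Δ = (-1.2877, -1.3636).
Then the next iterate is (p, q)₁ = (1.7123, 1.1364).

(1.7123, 1.1364)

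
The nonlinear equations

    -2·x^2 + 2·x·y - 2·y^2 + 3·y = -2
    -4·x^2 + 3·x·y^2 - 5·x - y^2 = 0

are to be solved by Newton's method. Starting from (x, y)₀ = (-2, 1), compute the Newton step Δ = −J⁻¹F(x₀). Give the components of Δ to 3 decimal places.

At (-2, 1): F = (-9.000, -13.000).
Jacobian J = [[-4·x + 2·y, 2·x - 4·y + 3], [-8·x + 3·y^2 - 5, 6·x·y - 2·y]].
At the point, J = [[10.000, -5.000], [14.000, -14.000]] (det J = -70.000).
Solving J·Δ = −F gives Δ = (0.871, -0.057).

(0.871, -0.057)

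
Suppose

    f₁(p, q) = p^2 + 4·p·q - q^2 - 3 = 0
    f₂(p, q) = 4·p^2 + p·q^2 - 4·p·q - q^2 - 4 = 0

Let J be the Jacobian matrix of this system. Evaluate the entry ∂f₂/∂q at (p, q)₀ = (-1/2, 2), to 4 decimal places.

∂f₂/∂q = 2·p·q - 4·p - 2·q.
At (-1/2, 2) this is -4.0000.

-4.0000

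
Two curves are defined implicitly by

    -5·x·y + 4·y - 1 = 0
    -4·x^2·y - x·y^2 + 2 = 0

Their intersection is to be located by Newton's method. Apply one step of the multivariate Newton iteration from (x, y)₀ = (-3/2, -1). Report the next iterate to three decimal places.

At (-3/2, -1): F = (-12.500, 12.500).
Jacobian J = [[-5·y, -5·x + 4], [-8·x·y - y^2, -4·x^2 - 2·x·y]].
At the point, J = [[5.000, 11.500], [-13.000, -12.000]] (det J = 89.500).
Solving J·Δ = −F gives Δ = (-0.070, 1.117).
Then the next iterate is (x, y)₁ = (-1.570, 0.117).

(-1.570, 0.117)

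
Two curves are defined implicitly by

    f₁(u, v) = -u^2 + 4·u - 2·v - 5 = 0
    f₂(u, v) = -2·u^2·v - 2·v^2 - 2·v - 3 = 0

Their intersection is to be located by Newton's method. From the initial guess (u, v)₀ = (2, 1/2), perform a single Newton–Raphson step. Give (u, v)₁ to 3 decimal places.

(2.875, -0.500)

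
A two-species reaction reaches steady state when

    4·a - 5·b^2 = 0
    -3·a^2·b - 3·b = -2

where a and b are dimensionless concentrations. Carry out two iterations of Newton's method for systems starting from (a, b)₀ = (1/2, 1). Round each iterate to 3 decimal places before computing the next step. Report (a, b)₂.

(0.403, 0.572)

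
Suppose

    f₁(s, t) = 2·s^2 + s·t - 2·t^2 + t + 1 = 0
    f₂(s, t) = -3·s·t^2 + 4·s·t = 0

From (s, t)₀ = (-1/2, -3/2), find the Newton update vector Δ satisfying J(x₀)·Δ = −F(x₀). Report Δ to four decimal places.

At (-1/2, -3/2): F = (-3.7500, 6.3750).
Jacobian J = [[4·s + t, s - 4·t + 1], [-3·t^2 + 4·t, -6·s·t + 4·s]].
At the point, J = [[-3.5000, 6.5000], [-12.7500, -6.5000]] (det J = 105.6250).
Solving J·Δ = −F gives Δ = (0.1615, 0.6639).

(0.1615, 0.6639)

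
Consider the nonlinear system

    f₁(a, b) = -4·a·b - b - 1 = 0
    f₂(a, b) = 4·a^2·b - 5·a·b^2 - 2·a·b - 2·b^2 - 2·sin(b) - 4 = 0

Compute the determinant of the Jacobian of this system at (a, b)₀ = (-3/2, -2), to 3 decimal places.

J = [[-4·b, -4·a - 1], [8·a·b - 5·b^2 - 2·b, 4·a^2 - 10·a·b - 2·a - 4·b - 2·cos(b)]].
At the point, J = [[8.000, 5.000], [8.000, -9.16771]].
det J = -113.342.

-113.342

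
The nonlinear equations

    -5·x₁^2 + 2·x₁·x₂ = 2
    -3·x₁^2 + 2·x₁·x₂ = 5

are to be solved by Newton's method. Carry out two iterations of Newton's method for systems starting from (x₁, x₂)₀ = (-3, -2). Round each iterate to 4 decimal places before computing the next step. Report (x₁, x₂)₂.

At (-3, -2): F = (-35.0000, -20.0000).
Jacobian J = [[-10·x₁ + 2·x₂, 2·x₁], [-6·x₁ + 2·x₂, 2·x₁]].
At the point, J = [[26.0000, -6.0000], [14.0000, -6.0000]] (det J = -72.0000).
Solving J·Δ = −F gives Δ = (1.2500, -0.4167).
Then the next iterate is (x₁, x₂)₁ = (-1.7500, -2.4167).
Round to (-1.7500, -2.4167) and repeat: F = (-8.854050, -5.729050), J = [[12.6666, -3.5000], [5.6666, -3.5000]].
Δ = (0.4464, -0.9141), so (x₁, x₂)₂ = (-1.3036, -3.3308).

(-1.3036, -3.3308)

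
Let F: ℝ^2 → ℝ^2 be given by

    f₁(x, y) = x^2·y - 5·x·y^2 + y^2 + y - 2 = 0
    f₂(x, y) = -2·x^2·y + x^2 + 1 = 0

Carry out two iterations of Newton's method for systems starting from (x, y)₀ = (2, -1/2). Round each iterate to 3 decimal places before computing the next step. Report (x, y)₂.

At (2, -1/2): F = (-6.750, 9.000).
Jacobian J = [[2·x·y - 5·y^2, x^2 - 10·x·y + 2·y + 1], [-4·x·y + 2·x, -2·x^2]].
At the point, J = [[-3.250, 14.000], [8.000, -8.000]] (det J = -86.000).
Solving J·Δ = −F gives Δ = (-0.837, 0.288).
Then the next iterate is (x, y)₁ = (1.163, -0.212).
Round to (1.163, -0.212) and repeat: F = (-2.71515, 2.92606), J = [[-0.71783, 4.39413], [3.31222, -2.70514]].
Δ = (-0.437, 0.547), so (x, y)₂ = (0.726, 0.335).

(0.726, 0.335)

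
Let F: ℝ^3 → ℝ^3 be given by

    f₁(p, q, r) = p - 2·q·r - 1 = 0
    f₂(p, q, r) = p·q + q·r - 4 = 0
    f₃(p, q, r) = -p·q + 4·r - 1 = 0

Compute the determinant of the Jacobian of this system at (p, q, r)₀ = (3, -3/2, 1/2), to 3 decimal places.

3.500

J = [[1, -2·r, -2·q], [q, p + r, q], [-q, -p, 4]].
At the point, J = [[1.000, -1.000, 3.000], [-1.500, 3.500, -1.500], [1.500, -3.000, 4.000]].
det J = 3.500.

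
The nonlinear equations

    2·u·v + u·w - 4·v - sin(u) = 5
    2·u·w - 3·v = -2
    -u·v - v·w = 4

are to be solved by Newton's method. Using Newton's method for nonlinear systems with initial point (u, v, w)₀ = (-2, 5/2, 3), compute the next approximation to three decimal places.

At (-2, 5/2, 3): F = (-30.09070, -17.500, -6.500).
Jacobian J = [[2·v + w - cos(u), 2·u - 4, u], [2·w, -3, 2·u], [-v, -u - w, -v]].
At the point, J = [[8.41615, -8.000, -2.000], [6.000, -3.000, -4.000], [-2.500, -1.000, -2.500]] (det J = -143.54349).
Solving J·Δ = −F gives Δ = (0.283, -3.047, -1.665).
Then the next iterate is (u, v, w)₁ = (-1.717, -0.547, 1.335).

(-1.717, -0.547, 1.335)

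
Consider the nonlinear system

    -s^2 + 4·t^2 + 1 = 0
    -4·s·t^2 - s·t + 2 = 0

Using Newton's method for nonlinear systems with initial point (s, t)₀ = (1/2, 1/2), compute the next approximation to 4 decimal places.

(1.6029, 0.3382)

At (1/2, 1/2): F = (1.7500, 1.2500).
Jacobian J = [[-2·s, 8·t], [-4·t^2 - t, -8·s·t - s]].
At the point, J = [[-1.0000, 4.0000], [-1.5000, -2.5000]] (det J = 8.5000).
Solving J·Δ = −F gives Δ = (1.1029, -0.1618).
Then the next iterate is (s, t)₁ = (1.6029, 0.3382).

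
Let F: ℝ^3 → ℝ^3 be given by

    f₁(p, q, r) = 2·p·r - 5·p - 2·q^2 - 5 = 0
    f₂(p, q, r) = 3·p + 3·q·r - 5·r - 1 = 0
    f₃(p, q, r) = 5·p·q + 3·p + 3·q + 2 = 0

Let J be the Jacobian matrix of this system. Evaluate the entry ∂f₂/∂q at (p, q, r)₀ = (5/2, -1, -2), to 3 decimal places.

-6.000

∂f₂/∂q = 3·r.
At (5/2, -1, -2) this is -6.000.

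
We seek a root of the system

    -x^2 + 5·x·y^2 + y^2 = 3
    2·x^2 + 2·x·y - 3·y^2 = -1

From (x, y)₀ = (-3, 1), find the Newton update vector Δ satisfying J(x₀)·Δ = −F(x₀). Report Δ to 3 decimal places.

At (-3, 1): F = (-26.000, 10.000).
Jacobian J = [[-2·x + 5·y^2, 10·x·y + 2·y], [4·x + 2·y, 2·x - 6·y]].
At the point, J = [[11.000, -28.000], [-10.000, -12.000]] (det J = -412.000).
Solving J·Δ = −F gives Δ = (1.437, -0.364).

(1.437, -0.364)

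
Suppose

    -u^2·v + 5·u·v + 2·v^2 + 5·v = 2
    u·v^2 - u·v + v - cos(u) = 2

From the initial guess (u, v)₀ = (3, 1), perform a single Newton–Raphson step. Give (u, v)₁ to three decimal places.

(10.218, 0.748)

At (3, 1): F = (11.000, -0.01001).
Jacobian J = [[-2·u·v + 5·v, -u^2 + 5·u + 4·v + 5], [v^2 - v + sin(u), 2·u·v - u + 1]].
At the point, J = [[-1.000, 15.000], [0.14112, 4.000]] (det J = -6.11680).
Solving J·Δ = −F gives Δ = (7.218, -0.252).
Then the next iterate is (u, v)₁ = (10.218, 0.748).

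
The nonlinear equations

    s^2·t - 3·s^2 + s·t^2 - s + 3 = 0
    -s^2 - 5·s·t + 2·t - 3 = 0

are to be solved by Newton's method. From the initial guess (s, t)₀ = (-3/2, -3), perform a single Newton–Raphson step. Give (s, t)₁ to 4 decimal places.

(-5.2289, 7.6180)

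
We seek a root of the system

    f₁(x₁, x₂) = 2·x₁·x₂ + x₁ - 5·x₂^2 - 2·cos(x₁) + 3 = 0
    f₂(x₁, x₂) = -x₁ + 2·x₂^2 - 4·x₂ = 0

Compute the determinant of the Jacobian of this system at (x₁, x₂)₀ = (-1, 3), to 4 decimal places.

J = [[2·x₂ + 2·sin(x₁) + 1, 2·x₁ - 10·x₂], [-1, 4·x₂ - 4]].
At the point, J = [[5.317058, -32.0000], [-1.0000, 8.0000]].
det J = 10.5365.

10.5365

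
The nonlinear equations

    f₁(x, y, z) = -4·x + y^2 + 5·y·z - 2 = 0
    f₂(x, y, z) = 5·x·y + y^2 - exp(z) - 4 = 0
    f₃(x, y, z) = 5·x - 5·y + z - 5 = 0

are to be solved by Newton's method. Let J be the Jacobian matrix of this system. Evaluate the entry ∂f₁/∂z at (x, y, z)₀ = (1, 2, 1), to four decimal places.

∂f₁/∂z = 5·y.
At (1, 2, 1) this is 10.0000.

10.0000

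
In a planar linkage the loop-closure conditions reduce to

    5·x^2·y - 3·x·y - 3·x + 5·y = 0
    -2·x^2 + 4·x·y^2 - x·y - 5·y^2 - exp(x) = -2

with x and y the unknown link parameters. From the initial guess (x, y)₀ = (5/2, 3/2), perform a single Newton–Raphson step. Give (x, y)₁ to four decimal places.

(1.3938, 1.4152)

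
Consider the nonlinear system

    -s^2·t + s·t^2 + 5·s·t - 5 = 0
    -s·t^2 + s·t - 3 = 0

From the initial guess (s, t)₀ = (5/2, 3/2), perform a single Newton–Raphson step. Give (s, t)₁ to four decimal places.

(20.6667, -2.2000)

At (5/2, 3/2): F = (10.0000, -4.8750).
Jacobian J = [[-2·s·t + t^2 + 5·t, -s^2 + 2·s·t + 5·s], [-t^2 + t, -2·s·t + s]].
At the point, J = [[2.2500, 13.7500], [-0.7500, -5.0000]] (det J = -0.9375).
Solving J·Δ = −F gives Δ = (18.1667, -3.7000).
Then the next iterate is (s, t)₁ = (20.6667, -2.2000).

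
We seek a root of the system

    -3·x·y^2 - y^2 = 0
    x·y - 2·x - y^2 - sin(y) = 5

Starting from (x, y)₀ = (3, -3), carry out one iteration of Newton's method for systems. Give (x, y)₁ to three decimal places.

At (3, -3): F = (-90.000, -28.85888).
Jacobian J = [[-3·y^2, -6·x·y - 2·y], [y - 2, x - 2·y - cos(y)]].
At the point, J = [[-27.000, 60.000], [-5.000, 9.98999]] (det J = 30.27020).
Solving J·Δ = −F gives Δ = (-27.500, -10.875).
Then the next iterate is (x, y)₁ = (-24.500, -13.875).

(-24.500, -13.875)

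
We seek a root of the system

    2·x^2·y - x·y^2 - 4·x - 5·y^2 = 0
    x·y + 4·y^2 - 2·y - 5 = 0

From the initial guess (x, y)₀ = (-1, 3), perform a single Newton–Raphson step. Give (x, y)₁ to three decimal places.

At (-1, 3): F = (-26.000, 22.000).
Jacobian J = [[4·x·y - y^2 - 4, 2·x^2 - 2·x·y - 10·y], [y, x + 8·y - 2]].
At the point, J = [[-25.000, -22.000], [3.000, 21.000]] (det J = -459.000).
Solving J·Δ = −F gives Δ = (-0.135, -1.028).
Then the next iterate is (x, y)₁ = (-1.135, 1.972).

(-1.135, 1.972)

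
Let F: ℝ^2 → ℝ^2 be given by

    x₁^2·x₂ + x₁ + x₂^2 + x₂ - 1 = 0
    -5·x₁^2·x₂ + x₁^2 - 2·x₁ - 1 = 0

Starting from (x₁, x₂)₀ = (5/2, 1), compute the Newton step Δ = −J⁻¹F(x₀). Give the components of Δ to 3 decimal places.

At (5/2, 1): F = (9.750, -31.000).
Jacobian J = [[2·x₁·x₂ + 1, x₁^2 + 2·x₂ + 1], [-10·x₁·x₂ + 2·x₁ - 2, -5·x₁^2]].
At the point, J = [[6.000, 9.250], [-22.000, -31.250]] (det J = 16.000).
Solving J·Δ = −F gives Δ = (1.121, -1.781).

(1.121, -1.781)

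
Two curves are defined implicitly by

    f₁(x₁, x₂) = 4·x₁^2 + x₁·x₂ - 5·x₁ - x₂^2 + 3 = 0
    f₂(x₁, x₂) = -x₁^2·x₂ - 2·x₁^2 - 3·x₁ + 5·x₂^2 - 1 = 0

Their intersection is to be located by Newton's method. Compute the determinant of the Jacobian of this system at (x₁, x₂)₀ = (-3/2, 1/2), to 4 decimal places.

-34.1250

J = [[8·x₁ + x₂ - 5, x₁ - 2·x₂], [-2·x₁·x₂ - 4·x₁ - 3, -x₁^2 + 10·x₂]].
At the point, J = [[-16.5000, -2.5000], [4.5000, 2.7500]].
det J = -34.1250.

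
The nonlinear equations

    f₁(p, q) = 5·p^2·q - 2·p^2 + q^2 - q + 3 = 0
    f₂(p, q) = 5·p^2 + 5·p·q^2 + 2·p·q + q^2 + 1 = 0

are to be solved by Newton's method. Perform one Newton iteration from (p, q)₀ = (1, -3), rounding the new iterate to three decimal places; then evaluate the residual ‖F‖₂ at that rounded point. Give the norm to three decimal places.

At (1, -3): F = (-2.000, 54.000).
Jacobian J = [[10·p·q - 4·p, 5·p^2 + 2·q - 1], [10·p + 5·q^2 + 2·q, 10·p·q + 2·p + 2·q]].
At the point, J = [[-34.000, -2.000], [49.000, -34.000]] (det J = 1254.000).
Solving J·Δ = −F gives Δ = (-0.140, 1.386).
Then the next iterate is (p, q)₁ = (0.860, -1.614).
Re-evaluating at (0.860, -1.614): F = (-0.22878, 15.72840), so ‖F‖₂ = 15.730.

15.730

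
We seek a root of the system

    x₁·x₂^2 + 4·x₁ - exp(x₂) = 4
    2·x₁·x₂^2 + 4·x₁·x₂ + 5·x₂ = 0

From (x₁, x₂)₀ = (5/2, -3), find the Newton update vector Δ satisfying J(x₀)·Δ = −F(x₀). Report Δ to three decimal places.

(-4.076, -1.630)

At (5/2, -3): F = (28.45021, 0.000).
Jacobian J = [[x₂^2 + 4, 2·x₁·x₂ - exp(x₂)], [2·x₂^2 + 4·x₂, 4·x₁·x₂ + 4·x₁ + 5]].
At the point, J = [[13.000, -15.04979], [6.000, -15.000]] (det J = -104.70128).
Solving J·Δ = −F gives Δ = (-4.076, -1.630).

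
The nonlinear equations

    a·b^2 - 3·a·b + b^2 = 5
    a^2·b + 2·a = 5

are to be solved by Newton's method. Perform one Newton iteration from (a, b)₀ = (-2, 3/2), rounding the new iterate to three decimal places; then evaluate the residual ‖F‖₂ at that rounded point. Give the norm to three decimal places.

At (-2, 3/2): F = (1.750, -3.000).
Jacobian J = [[b^2 - 3·b, 2·a·b - 3·a + 2·b], [2·a·b + 2, a^2]].
At the point, J = [[-2.250, 3.000], [-4.000, 4.000]] (det J = 3.000).
Solving J·Δ = −F gives Δ = (-5.333, -4.583).
Then the next iterate is (a, b)₁ = (-7.333, -3.083).
Re-evaluating at (-7.333, -3.083): F = (-133.01738, -185.44782), so ‖F‖₂ = 228.220.

228.220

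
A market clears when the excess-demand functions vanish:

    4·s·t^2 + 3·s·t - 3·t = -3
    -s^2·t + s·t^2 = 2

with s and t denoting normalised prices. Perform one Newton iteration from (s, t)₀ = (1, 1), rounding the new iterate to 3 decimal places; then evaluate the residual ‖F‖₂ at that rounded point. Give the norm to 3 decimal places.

At (1, 1): F = (7.000, -2.000).
Jacobian J = [[4·t^2 + 3·t, 8·s·t + 3·s - 3], [-2·s·t + t^2, -s^2 + 2·s·t]].
At the point, J = [[7.000, 8.000], [-1.000, 1.000]] (det J = 15.000).
Solving J·Δ = −F gives Δ = (-1.533, 0.467).
Then the next iterate is (s, t)₁ = (-0.533, 1.467).
Re-evaluating at (-0.533, 1.467): F = (-8.33499, -3.56382), so ‖F‖₂ = 9.065.

9.065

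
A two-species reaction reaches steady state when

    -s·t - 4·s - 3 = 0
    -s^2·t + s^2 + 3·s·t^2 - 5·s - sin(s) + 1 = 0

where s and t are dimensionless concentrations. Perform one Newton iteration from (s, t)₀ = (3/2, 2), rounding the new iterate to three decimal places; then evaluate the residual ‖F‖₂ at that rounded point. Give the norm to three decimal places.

2.056

At (3/2, 2): F = (-12.000, 8.25251).
Jacobian J = [[-t - 4, -s], [-2·s·t + 2·s + 3·t^2 - cos(s) - 5, -s^2 + 6·s·t]].
At the point, J = [[-6.000, -1.500], [3.92926, 15.750]] (det J = -88.60611).
Solving J·Δ = −F gives Δ = (-1.993, -0.027).
Then the next iterate is (s, t)₁ = (-0.493, 1.973).
Re-evaluating at (-0.493, 1.973): F = (-0.05531, -2.05556), so ‖F‖₂ = 2.056.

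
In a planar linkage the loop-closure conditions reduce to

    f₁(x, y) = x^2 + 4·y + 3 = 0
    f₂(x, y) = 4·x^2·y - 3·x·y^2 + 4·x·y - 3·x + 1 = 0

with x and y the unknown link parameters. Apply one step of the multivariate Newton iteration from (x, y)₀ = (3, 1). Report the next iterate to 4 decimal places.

At (3, 1): F = (16.0000, 31.0000).
Jacobian J = [[2·x, 4], [8·x·y - 3·y^2 + 4·y - 3, 4·x^2 - 6·x·y + 4·x]].
At the point, J = [[6.0000, 4.0000], [22.0000, 30.0000]] (det J = 92.0000).
Solving J·Δ = −F gives Δ = (-3.8696, 1.8043).
Then the next iterate is (x, y)₁ = (-0.8696, 2.8043).

(-0.8696, 2.8043)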